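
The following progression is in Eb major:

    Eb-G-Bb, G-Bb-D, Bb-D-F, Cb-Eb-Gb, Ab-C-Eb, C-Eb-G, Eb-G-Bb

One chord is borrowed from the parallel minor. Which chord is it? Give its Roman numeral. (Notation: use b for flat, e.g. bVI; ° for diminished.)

In Eb major the diatonic chords are Eb, Fm, Gm, Ab, Bb, Cm, Ddim. Eb–G–Bb = Eb, G–Bb–D = Gm, Bb–D–F = Bb, Ab–C–Eb = Ab and C–Eb–G = Cm all belong to that set. But Cb–Eb–Gb is foreign: the diatonic vi on degree 6 is Cm, whereas Cb comes from Eb minor. It is labeled bVI.

bVI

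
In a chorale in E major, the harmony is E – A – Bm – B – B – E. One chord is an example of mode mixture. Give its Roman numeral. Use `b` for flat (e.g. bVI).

v

In E major the diatonic chords are E, F#m, G#m, A, B, C#m, D#dim. E, A and B are all diatonic. But Bm (B–D–F#) is foreign: the diatonic V on degree 5 is B, whereas Bm comes from E minor. It is labeled v.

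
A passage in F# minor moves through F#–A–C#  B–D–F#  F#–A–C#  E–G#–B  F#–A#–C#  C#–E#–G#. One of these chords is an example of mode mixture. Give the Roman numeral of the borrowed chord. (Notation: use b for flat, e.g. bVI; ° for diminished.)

I

In F# minor (with V from harmonic minor) the diatonic chords are F#m, G#dim, A, Bm, C#, D, E. F#–A–C# = F#m, B–D–F# = Bm, E–G#–B = E and C#–E#–G# = C# are all diatonic. F#–A#–C# is not: scale degree 1 in F# minor carries F#m (i). In F# major the chord on that degree is F#, so here it functions as I, borrowed from the parallel major.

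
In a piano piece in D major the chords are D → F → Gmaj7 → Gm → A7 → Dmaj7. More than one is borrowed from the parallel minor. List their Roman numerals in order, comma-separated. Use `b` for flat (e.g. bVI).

D major has the diatonic set D, Em, F#m, G, A, Bm, C#dim. D, Gmaj7, A7 and Dmaj7 all belong to that set. F (F–A–C) is not: scale degree 3 in D major carries F#m (iii). In D minor the chord on that degree is F, so here it functions as bIII, borrowed from the parallel minor. Gm (G–Bb–D) is not: scale degree 4 in D major carries G (IV). In D minor the chord on that degree is Gm, so here it functions as iv, borrowed from the parallel minor.

bIII, iv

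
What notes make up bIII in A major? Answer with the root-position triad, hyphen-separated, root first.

bIII is built on the lowered scale degree 3. In A major degree 3 is C#; lowered it becomes C. Stacking thirds in A minor on C gives C–E–G.

C-E-G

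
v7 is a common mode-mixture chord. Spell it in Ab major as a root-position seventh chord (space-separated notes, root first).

The root, Eb, is scale degree 5 — the same note in Ab major and Ab minor; only the chord quality changes. In Ab minor the chord on Eb is Eb–Gb–Bb–Db.

Eb Gb Bb Db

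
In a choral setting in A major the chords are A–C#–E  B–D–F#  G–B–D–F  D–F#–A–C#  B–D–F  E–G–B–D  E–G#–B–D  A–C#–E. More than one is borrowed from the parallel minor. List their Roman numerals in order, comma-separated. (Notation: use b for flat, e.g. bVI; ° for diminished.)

bVII7, ii°, v7

The diatonic triads in A major are A, Bm, C#m, D, E, F#m, G#dim. A–C#–E = A, B–D–F# = Bm, D–F#–A–C# = Dmaj7 and E–G#–B–D = E7 are all diatonic. But G–B–D–F is foreign: the diatonic vii° on degree 7 is G#dim, whereas G7 comes from A minor. It is labeled bVII7. But B–D–F is foreign: the diatonic ii on degree 2 is Bm, whereas Bdim comes from A minor. It is labeled ii°. But E–G–B–D is foreign: the diatonic V on degree 5 is E, whereas Em7 comes from A minor. It is labeled v7.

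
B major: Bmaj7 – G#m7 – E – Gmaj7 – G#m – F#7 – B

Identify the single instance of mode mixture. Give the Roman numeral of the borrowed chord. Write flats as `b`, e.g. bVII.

bVImaj7

The diatonic triads in B major are B, C#m, D#m, E, F#, G#m, A#dim. Bmaj7, G#m7, E, G#m, F#7 and B are all diatonic. Gmaj7 (G–B–D–F#) doesn't fit — on degree 6 B major would have G#m (vi). Gmaj7 is the degree-6 chord of B minor, so it is the borrowed bVImaj7.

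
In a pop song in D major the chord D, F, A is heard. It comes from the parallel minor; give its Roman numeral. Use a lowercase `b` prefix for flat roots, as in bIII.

D is scale degree 1 in D major. Diatonically D major has D (I) on that degree; D–F–A is instead the minor chord native to D minor, so it takes the label i.

i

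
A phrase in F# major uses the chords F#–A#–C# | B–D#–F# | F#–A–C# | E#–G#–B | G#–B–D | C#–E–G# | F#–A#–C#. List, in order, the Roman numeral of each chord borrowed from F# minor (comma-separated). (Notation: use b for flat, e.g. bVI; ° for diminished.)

F# major has the diatonic set F#, G#m, A#m, B, C#, D#m, E#dim. F#–A#–C# = F#, B–D#–F# = B and E#–G#–B = E#dim are all diatonic. F#–A–C# is not: scale degree 1 in F# major carries F# (I). In F# minor the chord on that degree is F#m, so here it functions as i, borrowed from the parallel minor. G#–B–D doesn't fit — on degree 2 F# major would have G#m (ii). G#dim is the degree-2 chord of F# minor, so it is the borrowed ii°. But C#–E–G# is foreign: the diatonic V on degree 5 is C#, whereas C#m comes from F# minor. It is labeled v.

i, ii°, v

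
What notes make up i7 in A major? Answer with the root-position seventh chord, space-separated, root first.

A C E G

The root, A, is scale degree 1 — the same note in A major and A minor; only the chord quality changes. Stacking thirds in A minor on A gives A–C–E–G.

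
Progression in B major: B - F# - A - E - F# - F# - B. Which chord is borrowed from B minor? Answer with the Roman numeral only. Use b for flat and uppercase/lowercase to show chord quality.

In B major the diatonic chords are B, C#m, D#m, E, F#, G#m, A#dim. B, F# and E all belong to that set. But A (A–C#–E) is foreign: the diatonic vii° on degree 7 is A#dim, whereas A comes from B minor. It is labeled bVII.

bVII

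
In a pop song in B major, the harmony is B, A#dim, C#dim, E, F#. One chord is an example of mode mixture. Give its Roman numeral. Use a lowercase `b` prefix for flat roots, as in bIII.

The diatonic triads in B major are B, C#m, D#m, E, F#, G#m, A#dim. B, A#dim, E and F# all belong to that set. But C#dim (C#–E–G) is foreign: the diatonic ii on degree 2 is C#m, whereas C#dim comes from B minor. It is labeled ii°.

ii°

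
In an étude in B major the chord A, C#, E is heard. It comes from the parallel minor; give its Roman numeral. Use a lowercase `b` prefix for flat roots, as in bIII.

In B major scale degree 7 is A#; A is its lowered form, from B minor. The diatonic chord on degree 7 would be A#dim (vii°), but A–C#–E is the major chord from B minor. As a borrowed chord it is labeled bVII.

bVII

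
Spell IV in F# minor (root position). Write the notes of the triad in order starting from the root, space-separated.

B D# F#

IV is built on scale degree 4, which is B in both F# minor and its parallel. In F# major the chord on B is B–D#–F#.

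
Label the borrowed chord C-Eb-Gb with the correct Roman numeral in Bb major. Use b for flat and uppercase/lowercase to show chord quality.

C is scale degree 2 in Bb major. C–Eb–Gb is a diminished chord — the form found in Bb minor, not the diatonic ii (Cm). Borrowed into Bb major it is written ii°.

ii°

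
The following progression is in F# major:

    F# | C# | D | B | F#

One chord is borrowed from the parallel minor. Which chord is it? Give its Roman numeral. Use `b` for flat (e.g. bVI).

bVI

The diatonic triads in F# major are F#, G#m, A#m, B, C#, D#m, E#dim. Of the given chords, F#, C# and B are diatonic. D (D–F#–A) doesn't fit — on degree 6 F# major would have D#m (vi). D is the degree-6 chord of F# minor, so it is the borrowed bVI.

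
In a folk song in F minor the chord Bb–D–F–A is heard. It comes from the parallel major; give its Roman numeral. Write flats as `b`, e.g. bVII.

IVmaj7

The root Bb is the diatonic 4th degree of F minor; the borrowing shows in the chord quality. The diatonic chord on degree 4 would be Bbm (iv), but Bb–D–F–A is the major-seventh chord from F major. As a borrowed chord it is labeled IVmaj7.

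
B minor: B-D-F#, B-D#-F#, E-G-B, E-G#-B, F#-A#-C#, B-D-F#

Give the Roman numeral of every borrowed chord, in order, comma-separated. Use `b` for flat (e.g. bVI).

I, IV

The diatonic triads in B minor (with V from harmonic minor) are Bm, C#dim, D, Em, F#, G, A. B–D–F# = Bm, E–G–B = Em and F#–A#–C# = F# are all diatonic. B–D#–F# doesn't fit — on degree 1 B minor would have Bm (i). B is the degree-1 chord of B major, so it is the borrowed I. But E–G#–B is foreign: the diatonic iv on degree 4 is Em, whereas E comes from B major. It is labeled IV.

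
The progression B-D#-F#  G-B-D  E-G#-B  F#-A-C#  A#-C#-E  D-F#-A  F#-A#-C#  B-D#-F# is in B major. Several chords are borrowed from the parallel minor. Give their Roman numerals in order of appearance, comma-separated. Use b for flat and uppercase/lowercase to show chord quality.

bVI, v, bIII

In B major the diatonic chords are B, C#m, D#m, E, F#, G#m, A#dim. B–D#–F# = B, E–G#–B = E, A#–C#–E = A#dim and F#–A#–C# = F# all belong to that set. But G–B–D is foreign: the diatonic vi on degree 6 is G#m, whereas G comes from B minor. It is labeled bVI. But F#–A–C# is foreign: the diatonic V on degree 5 is F#, whereas F#m comes from B minor. It is labeled v. D–F#–A is not: scale degree 3 in B major carries D#m (iii). In B minor the chord on that degree is D, so here it functions as bIII, borrowed from the parallel minor.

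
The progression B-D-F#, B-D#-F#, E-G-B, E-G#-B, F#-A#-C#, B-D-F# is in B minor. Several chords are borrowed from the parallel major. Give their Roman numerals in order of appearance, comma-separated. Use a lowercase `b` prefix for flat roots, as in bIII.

I, IV

In B minor (with V from harmonic minor) the diatonic chords are Bm, C#dim, D, Em, F#, G, A. Of the given chords, B–D–F# = Bm, E–G–B = Em and F#–A#–C# = F# are diatonic. B–D#–F# is not: scale degree 1 in B minor carries Bm (i). In B major the chord on that degree is B, so here it functions as I, borrowed from the parallel major. E–G#–B doesn't fit — on degree 4 B minor would have Em (iv). E is the degree-4 chord of B major, so it is the borrowed IV.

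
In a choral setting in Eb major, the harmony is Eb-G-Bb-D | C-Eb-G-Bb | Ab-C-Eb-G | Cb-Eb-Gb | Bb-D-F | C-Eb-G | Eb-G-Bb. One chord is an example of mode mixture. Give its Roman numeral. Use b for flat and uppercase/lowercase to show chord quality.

The diatonic triads in Eb major are Eb, Fm, Gm, Ab, Bb, Cm, Ddim. Eb–G–Bb–D = Ebmaj7, C–Eb–G–Bb = Cm7, Ab–C–Eb–G = Abmaj7, Bb–D–F = Bb, C–Eb–G = Cm and Eb–G–Bb = Eb all belong to that set. But Cb–Eb–Gb is foreign: the diatonic vi on degree 6 is Cm, whereas Cb comes from Eb minor. It is labeled bVI.

bVI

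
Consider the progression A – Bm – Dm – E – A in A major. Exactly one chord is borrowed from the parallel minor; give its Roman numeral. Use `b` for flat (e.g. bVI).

iv

A major has the diatonic set A, Bm, C#m, D, E, F#m, G#dim. A, Bm and E are all diatonic. Dm (D–F–A) doesn't fit — on degree 4 A major would have D (IV). Dm is the degree-4 chord of A minor, so it is the borrowed iv.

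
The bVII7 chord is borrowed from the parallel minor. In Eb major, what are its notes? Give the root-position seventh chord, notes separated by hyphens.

Scale degree 7 in Eb major is D. bVII7 uses the lowered form, Db, taken from Eb minor. Stacking thirds in Eb minor on Db gives Db–F–Ab–Cb.

Db-F-Ab-Cb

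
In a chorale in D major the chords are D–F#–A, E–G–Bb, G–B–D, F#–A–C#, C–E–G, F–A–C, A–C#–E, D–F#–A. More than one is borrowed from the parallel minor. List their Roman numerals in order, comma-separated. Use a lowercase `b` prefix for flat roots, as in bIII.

ii°, bVII, bIII

In D major the diatonic chords are D, Em, F#m, G, A, Bm, C#dim. Of the given chords, D–F#–A = D, G–B–D = G, F#–A–C# = F#m and A–C#–E = A are diatonic. E–G–Bb is not: scale degree 2 in D major carries Em (ii). In D minor the chord on that degree is Edim, so here it functions as ii°, borrowed from the parallel minor. C–E–G doesn't fit — on degree 7 D major would have C#dim (vii°). C is the degree-7 chord of D minor, so it is the borrowed bVII. F–A–C doesn't fit — on degree 3 D major would have F#m (iii). F is the degree-3 chord of D minor, so it is the borrowed bIII.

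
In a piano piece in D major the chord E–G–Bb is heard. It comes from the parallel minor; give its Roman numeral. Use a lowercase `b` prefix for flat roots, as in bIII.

ii°

The root E is the diatonic 2nd degree of D major; the borrowing shows in the chord quality. The diatonic chord on degree 2 would be Em (ii), but E–G–Bb is the diminished chord from D minor. As a borrowed chord it is labeled ii°.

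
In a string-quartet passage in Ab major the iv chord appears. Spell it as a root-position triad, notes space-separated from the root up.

Db Fb Ab

iv is built on scale degree 4, which is Db in both Ab major and its parallel. Stacking thirds in Ab minor on Db gives Db–Fb–Ab.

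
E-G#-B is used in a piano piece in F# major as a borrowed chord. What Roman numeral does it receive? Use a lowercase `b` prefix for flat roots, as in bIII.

The root E is the lowered 7th scale degree — diatonically F# major has E# there. Diatonically F# major has E#dim (vii°) on that degree; E–G#–B is instead the major chord native to F# minor, so it takes the label bVII.

bVII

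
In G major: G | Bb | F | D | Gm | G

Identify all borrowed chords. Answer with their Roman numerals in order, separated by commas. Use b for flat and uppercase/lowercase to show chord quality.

G major has the diatonic set G, Am, Bm, C, D, Em, F#dim. G and D both belong to that set. But Bb (Bb–D–F) is foreign: the diatonic iii on degree 3 is Bm, whereas Bb comes from G minor. It is labeled bIII. But F (F–A–C) is foreign: the diatonic vii° on degree 7 is F#dim, whereas F comes from G minor. It is labeled bVII. Gm (G–Bb–D) doesn't fit — on degree 1 G major would have G (I). Gm is the degree-1 chord of G minor, so it is the borrowed i.

bIII, bVII, i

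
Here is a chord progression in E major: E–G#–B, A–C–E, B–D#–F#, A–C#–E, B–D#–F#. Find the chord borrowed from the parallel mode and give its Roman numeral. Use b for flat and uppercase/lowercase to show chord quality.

E major has the diatonic set E, F#m, G#m, A, B, C#m, D#dim. Of the given chords, E–G#–B = E, B–D#–F# = B and A–C#–E = A are diatonic. But A–C–E is foreign: the diatonic IV on degree 4 is A, whereas Am comes from E minor. It is labeled iv.

iv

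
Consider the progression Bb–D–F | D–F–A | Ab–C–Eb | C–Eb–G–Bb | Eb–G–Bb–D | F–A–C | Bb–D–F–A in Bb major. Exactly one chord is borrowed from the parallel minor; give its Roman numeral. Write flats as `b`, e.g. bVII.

bVII

In Bb major the diatonic chords are Bb, Cm, Dm, Eb, F, Gm, Adim. Bb–D–F = Bb, D–F–A = Dm, C–Eb–G–Bb = Cm7, Eb–G–Bb–D = Ebmaj7, F–A–C = F and Bb–D–F–A = Bbmaj7 all belong to that set. Ab–C–Eb doesn't fit — on degree 7 Bb major would have Adim (vii°). Ab is the degree-7 chord of Bb minor, so it is the borrowed bVII.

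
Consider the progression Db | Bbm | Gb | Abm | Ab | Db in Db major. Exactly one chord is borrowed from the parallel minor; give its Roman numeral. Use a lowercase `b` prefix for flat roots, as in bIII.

v

In Db major the diatonic chords are Db, Ebm, Fm, Gb, Ab, Bbm, Cdim. Db, Bbm, Gb and Ab all belong to that set. Abm (Ab–Cb–Eb) is not: scale degree 5 in Db major carries Ab (V). In Db minor the chord on that degree is Abm, so here it functions as v, borrowed from the parallel minor.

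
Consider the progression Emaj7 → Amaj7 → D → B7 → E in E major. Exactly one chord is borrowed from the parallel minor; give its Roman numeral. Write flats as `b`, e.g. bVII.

bVII

The diatonic triads in E major are E, F#m, G#m, A, B, C#m, D#dim. Emaj7, Amaj7, B7 and E all belong to that set. D (D–F#–A) doesn't fit — on degree 7 E major would have D#dim (vii°). D is the degree-7 chord of E minor, so it is the borrowed bVII.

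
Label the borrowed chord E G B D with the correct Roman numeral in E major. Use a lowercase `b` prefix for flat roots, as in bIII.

E is scale degree 1 in E major. The diatonic chord on degree 1 would be E (I), but E–G–B–D is the minor-seventh chord from E minor. As a borrowed chord it is labeled i7.

i7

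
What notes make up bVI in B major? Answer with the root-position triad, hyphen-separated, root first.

The root of bVI is the lowered 6th degree: G# becomes G. Building the major chord from the parallel minor on G: G–B–D.

G-B-D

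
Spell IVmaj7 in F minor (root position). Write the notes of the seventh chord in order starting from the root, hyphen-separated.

IVmaj7 is built on scale degree 4, which is Bb in both F minor and its parallel. Building the major-seventh chord from the parallel major on Bb: Bb–D–F–A.

Bb-D-F-A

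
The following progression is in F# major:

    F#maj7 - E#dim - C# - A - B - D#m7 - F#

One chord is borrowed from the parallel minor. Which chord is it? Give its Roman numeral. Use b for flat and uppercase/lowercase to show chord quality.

bIII

F# major has the diatonic set F#, G#m, A#m, B, C#, D#m, E#dim. F#maj7, E#dim, C#, B, D#m7 and F# are all diatonic. But A (A–C#–E) is foreign: the diatonic iii on degree 3 is A#m, whereas A comes from F# minor. It is labeled bIII.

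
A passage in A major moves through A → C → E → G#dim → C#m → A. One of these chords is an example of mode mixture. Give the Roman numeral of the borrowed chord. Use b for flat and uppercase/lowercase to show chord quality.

The diatonic triads in A major are A, Bm, C#m, D, E, F#m, G#dim. A, E, G#dim and C#m all belong to that set. C (C–E–G) is not: scale degree 3 in A major carries C#m (iii). In A minor the chord on that degree is C, so here it functions as bIII, borrowed from the parallel minor.

bIII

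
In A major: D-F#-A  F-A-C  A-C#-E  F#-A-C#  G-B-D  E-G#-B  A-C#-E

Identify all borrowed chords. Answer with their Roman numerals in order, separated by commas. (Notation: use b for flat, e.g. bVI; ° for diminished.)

bVI, bVII

A major has the diatonic set A, Bm, C#m, D, E, F#m, G#dim. Of the given chords, D–F#–A = D, A–C#–E = A, F#–A–C# = F#m and E–G#–B = E are diatonic. But F–A–C is foreign: the diatonic vi on degree 6 is F#m, whereas F comes from A minor. It is labeled bVI. But G–B–D is foreign: the diatonic vii° on degree 7 is G#dim, whereas G comes from A minor. It is labeled bVII.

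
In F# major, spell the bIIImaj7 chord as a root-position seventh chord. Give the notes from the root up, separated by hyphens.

bIIImaj7 is built on the lowered scale degree 3. In F# major degree 3 is A#; lowered it becomes A. In F# minor the chord on A is A–C#–E–G#.

A-C#-E-G#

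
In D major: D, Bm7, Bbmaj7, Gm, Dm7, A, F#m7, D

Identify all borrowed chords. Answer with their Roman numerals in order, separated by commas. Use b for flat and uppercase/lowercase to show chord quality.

The diatonic triads in D major are D, Em, F#m, G, A, Bm, C#dim. D, Bm7, A and F#m7 are all diatonic. Bbmaj7 (Bb–D–F–A) is not: scale degree 6 in D major carries Bm (vi). In D minor the chord on that degree is Bbmaj7, so here it functions as bVImaj7, borrowed from the parallel minor. Gm (G–Bb–D) doesn't fit — on degree 4 D major would have G (IV). Gm is the degree-4 chord of D minor, so it is the borrowed iv. Dm7 (D–F–A–C) doesn't fit — on degree 1 D major would have D (I). Dm7 is the degree-1 chord of D minor, so it is the borrowed i7.

bVImaj7, iv, i7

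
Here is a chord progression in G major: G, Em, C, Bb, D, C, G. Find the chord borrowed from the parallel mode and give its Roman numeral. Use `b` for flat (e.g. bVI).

In G major the diatonic chords are G, Am, Bm, C, D, Em, F#dim. G, Em, C and D are all diatonic. Bb (Bb–D–F) doesn't fit — on degree 3 G major would have Bm (iii). Bb is the degree-3 chord of G minor, so it is the borrowed bIII.

bIII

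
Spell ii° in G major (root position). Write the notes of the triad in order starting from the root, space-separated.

ii° is built on scale degree 2, which is A in both G major and its parallel. Building the diminished chord from the parallel minor on A: A–C–Eb.

A C Eb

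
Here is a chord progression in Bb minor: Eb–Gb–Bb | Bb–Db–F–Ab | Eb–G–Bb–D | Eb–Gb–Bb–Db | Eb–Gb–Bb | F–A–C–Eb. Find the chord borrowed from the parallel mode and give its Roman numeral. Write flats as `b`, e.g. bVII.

Bb minor has the diatonic set Bbm, Cdim, Db, Ebm, F, Gb, Ab (with V from harmonic minor). Eb–Gb–Bb = Ebm, Bb–Db–F–Ab = Bbm7, Eb–Gb–Bb–Db = Ebm7 and F–A–C–Eb = F7 are all diatonic. Eb–G–Bb–D is not: scale degree 4 in Bb minor carries Ebm (iv). In Bb major the chord on that degree is Ebmaj7, so here it functions as IVmaj7, borrowed from the parallel major.

IVmaj7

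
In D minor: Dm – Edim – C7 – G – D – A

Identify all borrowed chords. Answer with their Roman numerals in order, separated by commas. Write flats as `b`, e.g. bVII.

IV, I

The diatonic triads in D minor (with V from harmonic minor) are Dm, Edim, F, Gm, A, Bb, C. Dm, Edim, C7 and A all belong to that set. G (G–B–D) doesn't fit — on degree 4 D minor would have Gm (iv). G is the degree-4 chord of D major, so it is the borrowed IV. D (D–F#–A) doesn't fit — on degree 1 D minor would have Dm (i). D is the degree-1 chord of D major, so it is the borrowed I.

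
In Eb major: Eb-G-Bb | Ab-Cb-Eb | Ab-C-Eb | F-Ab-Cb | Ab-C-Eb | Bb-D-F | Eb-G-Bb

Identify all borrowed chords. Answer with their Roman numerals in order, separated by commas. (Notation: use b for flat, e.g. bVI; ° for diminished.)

The diatonic triads in Eb major are Eb, Fm, Gm, Ab, Bb, Cm, Ddim. Of the given chords, Eb–G–Bb = Eb, Ab–C–Eb = Ab and Bb–D–F = Bb are diatonic. Ab–Cb–Eb doesn't fit — on degree 4 Eb major would have Ab (IV). Abm is the degree-4 chord of Eb minor, so it is the borrowed iv. F–Ab–Cb doesn't fit — on degree 2 Eb major would have Fm (ii). Fdim is the degree-2 chord of Eb minor, so it is the borrowed ii°.

iv, ii°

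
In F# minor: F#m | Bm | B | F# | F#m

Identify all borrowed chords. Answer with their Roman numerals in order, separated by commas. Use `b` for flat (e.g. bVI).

IV, I

The diatonic triads in F# minor (with V from harmonic minor) are F#m, G#dim, A, Bm, C#, D, E. F#m and Bm both belong to that set. B (B–D#–F#) doesn't fit — on degree 4 F# minor would have Bm (iv). B is the degree-4 chord of F# major, so it is the borrowed IV. F# (F#–A#–C#) is not: scale degree 1 in F# minor carries F#m (i). In F# major the chord on that degree is F#, so here it functions as I, borrowed from the parallel major.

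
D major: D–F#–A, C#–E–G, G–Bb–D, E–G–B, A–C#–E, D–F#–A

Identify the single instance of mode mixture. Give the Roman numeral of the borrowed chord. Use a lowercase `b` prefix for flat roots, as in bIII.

The diatonic triads in D major are D, Em, F#m, G, A, Bm, C#dim. Of the given chords, D–F#–A = D, C#–E–G = C#dim, E–G–B = Em and A–C#–E = A are diatonic. G–Bb–D is not: scale degree 4 in D major carries G (IV). In D minor the chord on that degree is Gm, so here it functions as iv, borrowed from the parallel minor.

iv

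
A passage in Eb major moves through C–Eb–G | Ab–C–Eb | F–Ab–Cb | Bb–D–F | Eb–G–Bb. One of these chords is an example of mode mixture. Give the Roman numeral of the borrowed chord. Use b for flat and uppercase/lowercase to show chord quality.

The diatonic triads in Eb major are Eb, Fm, Gm, Ab, Bb, Cm, Ddim. C–Eb–G = Cm, Ab–C–Eb = Ab, Bb–D–F = Bb and Eb–G–Bb = Eb are all diatonic. F–Ab–Cb doesn't fit — on degree 2 Eb major would have Fm (ii). Fdim is the degree-2 chord of Eb minor, so it is the borrowed ii°.

ii°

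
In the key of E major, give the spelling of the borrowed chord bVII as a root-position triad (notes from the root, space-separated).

Scale degree 7 in E major is D#. bVII uses the lowered form, D, taken from E minor. Building the major chord from the parallel minor on D: D–F#–A.

D F# A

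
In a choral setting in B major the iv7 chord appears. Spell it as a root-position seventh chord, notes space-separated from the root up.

E G B D

The root, E, is scale degree 4 — the same note in B major and B minor; only the chord quality changes. Building the minor-seventh chord from the parallel minor on E: E–G–B–D.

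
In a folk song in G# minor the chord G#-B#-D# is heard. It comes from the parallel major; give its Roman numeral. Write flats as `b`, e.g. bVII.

The root G# is the diatonic 1st degree of G# minor; the borrowing shows in the chord quality. G#–B#–D# is a major chord — the form found in G# major, not the diatonic i (G#m). Borrowed into G# minor it is written I.

I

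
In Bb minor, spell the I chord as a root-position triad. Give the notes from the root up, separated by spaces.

I is built on scale degree 1, which is Bb in both Bb minor and its parallel. Stacking thirds in Bb major on Bb gives Bb–D–F.

Bb D F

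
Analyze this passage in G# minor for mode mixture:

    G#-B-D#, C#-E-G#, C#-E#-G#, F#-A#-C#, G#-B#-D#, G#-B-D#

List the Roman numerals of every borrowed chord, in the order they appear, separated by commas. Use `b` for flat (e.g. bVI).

IV, I

In G# minor (with V from harmonic minor) the diatonic chords are G#m, A#dim, B, C#m, D#, E, F#. Of the given chords, G#–B–D# = G#m, C#–E–G# = C#m and F#–A#–C# = F# are diatonic. But C#–E#–G# is foreign: the diatonic iv on degree 4 is C#m, whereas C# comes from G# major. It is labeled IV. But G#–B#–D# is foreign: the diatonic i on degree 1 is G#m, whereas G# comes from G# major. It is labeled I.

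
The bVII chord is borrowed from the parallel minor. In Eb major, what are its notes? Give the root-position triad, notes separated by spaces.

Db F Ab

The root of bVII is the lowered 7th degree: D becomes Db. Stacking thirds in Eb minor on Db gives Db–F–Ab.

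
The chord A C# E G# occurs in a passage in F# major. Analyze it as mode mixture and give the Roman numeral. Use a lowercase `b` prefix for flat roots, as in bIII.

The root A is the lowered 3rd scale degree — diatonically F# major has A# there. The diatonic chord on degree 3 would be A#m (iii), but A–C#–E–G# is the major-seventh chord from F# minor. As a borrowed chord it is labeled bIIImaj7.

bIIImaj7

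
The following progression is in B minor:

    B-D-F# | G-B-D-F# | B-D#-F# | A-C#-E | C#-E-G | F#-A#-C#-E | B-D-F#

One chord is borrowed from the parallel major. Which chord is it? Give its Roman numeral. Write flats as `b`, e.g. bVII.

B minor has the diatonic set Bm, C#dim, D, Em, F#, G, A (with V from harmonic minor). Of the given chords, B–D–F# = Bm, G–B–D–F# = Gmaj7, A–C#–E = A, C#–E–G = C#dim and F#–A#–C#–E = F#7 are diatonic. But B–D#–F# is foreign: the diatonic i on degree 1 is Bm, whereas B comes from B major. It is labeled I.

I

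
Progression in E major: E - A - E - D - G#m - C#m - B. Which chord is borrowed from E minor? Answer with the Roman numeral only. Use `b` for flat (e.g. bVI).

bVII

In E major the diatonic chords are E, F#m, G#m, A, B, C#m, D#dim. Of the given chords, E, A, G#m, C#m and B are diatonic. D (D–F#–A) is not: scale degree 7 in E major carries D#dim (vii°). In E minor the chord on that degree is D, so here it functions as bVII, borrowed from the parallel minor.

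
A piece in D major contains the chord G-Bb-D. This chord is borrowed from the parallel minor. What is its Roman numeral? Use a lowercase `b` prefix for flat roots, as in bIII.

The root G is the diatonic 4th degree of D major; the borrowing shows in the chord quality. G–Bb–D is a minor chord — the form found in D minor, not the diatonic IV (G). Borrowed into D major it is written iv.

iv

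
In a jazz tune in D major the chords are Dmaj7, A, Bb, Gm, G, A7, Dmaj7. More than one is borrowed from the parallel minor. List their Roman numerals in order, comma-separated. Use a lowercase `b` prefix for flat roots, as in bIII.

In D major the diatonic chords are D, Em, F#m, G, A, Bm, C#dim. Of the given chords, Dmaj7, A, G and A7 are diatonic. Bb (Bb–D–F) doesn't fit — on degree 6 D major would have Bm (vi). Bb is the degree-6 chord of D minor, so it is the borrowed bVI. But Gm (G–Bb–D) is foreign: the diatonic IV on degree 4 is G, whereas Gm comes from D minor. It is labeled iv.

bVI, iv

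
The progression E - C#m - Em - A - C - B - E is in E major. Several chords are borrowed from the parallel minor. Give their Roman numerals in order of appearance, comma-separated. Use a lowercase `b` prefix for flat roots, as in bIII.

i, bVI

In E major the diatonic chords are E, F#m, G#m, A, B, C#m, D#dim. Of the given chords, E, C#m, A and B are diatonic. Em (E–G–B) is not: scale degree 1 in E major carries E (I). In E minor the chord on that degree is Em, so here it functions as i, borrowed from the parallel minor. C (C–E–G) doesn't fit — on degree 6 E major would have C#m (vi). C is the degree-6 chord of E minor, so it is the borrowed bVI.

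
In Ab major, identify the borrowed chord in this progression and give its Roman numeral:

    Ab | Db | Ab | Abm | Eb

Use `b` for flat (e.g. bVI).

i

Ab major has the diatonic set Ab, Bbm, Cm, Db, Eb, Fm, Gdim. Ab, Db and Eb are all diatonic. Abm (Ab–Cb–Eb) doesn't fit — on degree 1 Ab major would have Ab (I). Abm is the degree-1 chord of Ab minor, so it is the borrowed i.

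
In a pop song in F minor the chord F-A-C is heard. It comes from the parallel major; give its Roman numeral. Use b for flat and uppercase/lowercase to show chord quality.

I

The root F is the diatonic 1st degree of F minor; the borrowing shows in the chord quality. The diatonic chord on degree 1 would be Fm (i), but F–A–C is the major chord from F major. As a borrowed chord it is labeled I.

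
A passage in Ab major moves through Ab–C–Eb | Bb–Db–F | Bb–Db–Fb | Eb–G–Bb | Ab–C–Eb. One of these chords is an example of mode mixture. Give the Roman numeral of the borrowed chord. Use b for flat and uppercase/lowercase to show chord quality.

Ab major has the diatonic set Ab, Bbm, Cm, Db, Eb, Fm, Gdim. Of the given chords, Ab–C–Eb = Ab, Bb–Db–F = Bbm and Eb–G–Bb = Eb are diatonic. But Bb–Db–Fb is foreign: the diatonic ii on degree 2 is Bbm, whereas Bbdim comes from Ab minor. It is labeled ii°.

ii°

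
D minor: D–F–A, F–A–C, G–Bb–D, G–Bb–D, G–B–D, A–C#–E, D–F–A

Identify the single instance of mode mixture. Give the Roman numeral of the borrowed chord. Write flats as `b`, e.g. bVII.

The diatonic triads in D minor (with V from harmonic minor) are Dm, Edim, F, Gm, A, Bb, C. D–F–A = Dm, F–A–C = F, G–Bb–D = Gm and A–C#–E = A are all diatonic. G–B–D is not: scale degree 4 in D minor carries Gm (iv). In D major the chord on that degree is G, so here it functions as IV, borrowed from the parallel major.

IV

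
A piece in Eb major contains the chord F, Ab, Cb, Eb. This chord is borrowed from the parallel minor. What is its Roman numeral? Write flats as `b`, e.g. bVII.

iiø7

The root F is the diatonic 2nd degree of Eb major; the borrowing shows in the chord quality. Diatonically Eb major has Fm (ii) on that degree; F–Ab–Cb–Eb is instead the half-diminished-seventh chord native to Eb minor, so it takes the label iiø7.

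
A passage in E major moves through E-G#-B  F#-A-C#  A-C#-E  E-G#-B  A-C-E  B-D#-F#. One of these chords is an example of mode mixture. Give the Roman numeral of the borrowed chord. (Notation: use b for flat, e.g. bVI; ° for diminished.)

The diatonic triads in E major are E, F#m, G#m, A, B, C#m, D#dim. Of the given chords, E–G#–B = E, F#–A–C# = F#m, A–C#–E = A and B–D#–F# = B are diatonic. But A–C–E is foreign: the diatonic IV on degree 4 is A, whereas Am comes from E minor. It is labeled iv.

iv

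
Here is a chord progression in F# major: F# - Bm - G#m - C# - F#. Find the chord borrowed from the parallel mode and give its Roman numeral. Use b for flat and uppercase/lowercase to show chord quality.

iv

The diatonic triads in F# major are F#, G#m, A#m, B, C#, D#m, E#dim. F#, G#m and C# all belong to that set. Bm (B–D–F#) is not: scale degree 4 in F# major carries B (IV). In F# minor the chord on that degree is Bm, so here it functions as iv, borrowed from the parallel minor.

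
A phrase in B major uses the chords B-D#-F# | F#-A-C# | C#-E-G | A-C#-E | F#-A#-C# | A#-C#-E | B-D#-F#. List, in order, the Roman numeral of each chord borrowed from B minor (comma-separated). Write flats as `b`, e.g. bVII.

B major has the diatonic set B, C#m, D#m, E, F#, G#m, A#dim. Of the given chords, B–D#–F# = B, F#–A#–C# = F# and A#–C#–E = A#dim are diatonic. F#–A–C# is not: scale degree 5 in B major carries F# (V). In B minor the chord on that degree is F#m, so here it functions as v, borrowed from the parallel minor. But C#–E–G is foreign: the diatonic ii on degree 2 is C#m, whereas C#dim comes from B minor. It is labeled ii°. A–C#–E is not: scale degree 7 in B major carries A#dim (vii°). In B minor the chord on that degree is A, so here it functions as bVII, borrowed from the parallel minor.

v, ii°, bVII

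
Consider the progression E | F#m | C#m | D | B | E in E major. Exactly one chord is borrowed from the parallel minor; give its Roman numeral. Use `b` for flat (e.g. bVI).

In E major the diatonic chords are E, F#m, G#m, A, B, C#m, D#dim. Of the given chords, E, F#m, C#m and B are diatonic. D (D–F#–A) doesn't fit — on degree 7 E major would have D#dim (vii°). D is the degree-7 chord of E minor, so it is the borrowed bVII.

bVII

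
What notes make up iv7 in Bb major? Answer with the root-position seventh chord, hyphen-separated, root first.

The root, Eb, is scale degree 4 — the same note in Bb major and Bb minor; only the chord quality changes. In Bb minor the chord on Eb is Eb–Gb–Bb–Db.

Eb-Gb-Bb-Db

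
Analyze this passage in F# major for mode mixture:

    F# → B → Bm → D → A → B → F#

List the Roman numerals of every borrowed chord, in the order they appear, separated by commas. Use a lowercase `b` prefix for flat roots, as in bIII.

In F# major the diatonic chords are F#, G#m, A#m, B, C#, D#m, E#dim. Of the given chords, F# and B are diatonic. Bm (B–D–F#) doesn't fit — on degree 4 F# major would have B (IV). Bm is the degree-4 chord of F# minor, so it is the borrowed iv. But D (D–F#–A) is foreign: the diatonic vi on degree 6 is D#m, whereas D comes from F# minor. It is labeled bVI. A (A–C#–E) doesn't fit — on degree 3 F# major would have A#m (iii). A is the degree-3 chord of F# minor, so it is the borrowed bIII.

iv, bVI, bIII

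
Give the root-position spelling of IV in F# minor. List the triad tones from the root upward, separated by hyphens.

B-D#-F#

IV is built on scale degree 4, which is B in both F# minor and its parallel. Building the major chord from the parallel major on B: B–D#–F#.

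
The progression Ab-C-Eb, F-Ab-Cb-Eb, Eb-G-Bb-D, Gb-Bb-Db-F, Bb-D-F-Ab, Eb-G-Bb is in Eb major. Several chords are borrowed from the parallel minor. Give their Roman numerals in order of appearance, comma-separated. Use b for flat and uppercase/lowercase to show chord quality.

iiø7, bIIImaj7

The diatonic triads in Eb major are Eb, Fm, Gm, Ab, Bb, Cm, Ddim. Ab–C–Eb = Ab, Eb–G–Bb–D = Ebmaj7, Bb–D–F–Ab = Bb7 and Eb–G–Bb = Eb all belong to that set. F–Ab–Cb–Eb doesn't fit — on degree 2 Eb major would have Fm (ii). Fm7b5 is the degree-2 chord of Eb minor, so it is the borrowed iiø7. Gb–Bb–Db–F is not: scale degree 3 in Eb major carries Gm (iii). In Eb minor the chord on that degree is Gbmaj7, so here it functions as bIIImaj7, borrowed from the parallel minor.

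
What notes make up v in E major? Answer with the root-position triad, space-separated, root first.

v is built on scale degree 5, which is B in both E major and its parallel. In E minor the chord on B is B–D–F#.

B D F#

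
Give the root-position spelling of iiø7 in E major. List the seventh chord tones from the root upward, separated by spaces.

The root, F#, is scale degree 2 — the same note in E major and E minor; only the chord quality changes. In E minor the chord on F# is F#–A–C–E.

F# A C E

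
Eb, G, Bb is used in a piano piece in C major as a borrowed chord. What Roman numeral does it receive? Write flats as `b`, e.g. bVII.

bIII

Eb is the lowered form of scale degree 3 in C major (the diatonic degree 3 is E). Eb–G–Bb is a major chord — the form found in C minor, not the diatonic iii (Em). Borrowed into C major it is written bIII.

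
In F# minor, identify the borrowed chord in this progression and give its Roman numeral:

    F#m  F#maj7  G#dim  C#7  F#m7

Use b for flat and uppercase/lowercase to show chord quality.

In F# minor (with V from harmonic minor) the diatonic chords are F#m, G#dim, A, Bm, C#, D, E. F#m, G#dim, C#7 and F#m7 all belong to that set. F#maj7 (F#–A#–C#–E#) is not: scale degree 1 in F# minor carries F#m (i). In F# major the chord on that degree is F#maj7, so here it functions as Imaj7, borrowed from the parallel major.

Imaj7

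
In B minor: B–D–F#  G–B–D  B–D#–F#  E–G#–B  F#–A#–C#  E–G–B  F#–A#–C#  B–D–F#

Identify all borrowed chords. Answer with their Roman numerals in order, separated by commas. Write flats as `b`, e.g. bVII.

The diatonic triads in B minor (with V from harmonic minor) are Bm, C#dim, D, Em, F#, G, A. B–D–F# = Bm, G–B–D = G, F#–A#–C# = F# and E–G–B = Em are all diatonic. B–D#–F# doesn't fit — on degree 1 B minor would have Bm (i). B is the degree-1 chord of B major, so it is the borrowed I. But E–G#–B is foreign: the diatonic iv on degree 4 is Em, whereas E comes from B major. It is labeled IV.

I, IV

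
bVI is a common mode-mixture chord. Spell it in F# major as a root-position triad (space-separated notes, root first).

bVI is built on the lowered scale degree 6. In F# major degree 6 is D#; lowered it becomes D. Stacking thirds in F# minor on D gives D–F#–A.

D F# A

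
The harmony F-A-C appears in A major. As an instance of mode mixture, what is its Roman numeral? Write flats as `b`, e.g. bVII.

bVI

The root F is the lowered 6th scale degree — diatonically A major has F# there. The diatonic chord on degree 6 would be F#m (vi), but F–A–C is the major chord from A minor. As a borrowed chord it is labeled bVI.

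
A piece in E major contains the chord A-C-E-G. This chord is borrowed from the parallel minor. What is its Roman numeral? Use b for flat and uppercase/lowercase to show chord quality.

iv7

A is scale degree 4 in E major. The diatonic chord on degree 4 would be A (IV), but A–C–E–G is the minor-seventh chord from E minor. As a borrowed chord it is labeled iv7.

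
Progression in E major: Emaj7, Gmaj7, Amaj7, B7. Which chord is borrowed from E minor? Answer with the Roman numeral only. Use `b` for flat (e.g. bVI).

bIIImaj7

In E major the diatonic chords are E, F#m, G#m, A, B, C#m, D#dim. Emaj7, Amaj7 and B7 all belong to that set. Gmaj7 (G–B–D–F#) is not: scale degree 3 in E major carries G#m (iii). In E minor the chord on that degree is Gmaj7, so here it functions as bIIImaj7, borrowed from the parallel minor.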